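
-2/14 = -1/7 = -0.14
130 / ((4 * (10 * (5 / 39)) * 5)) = 507 / 100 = 5.07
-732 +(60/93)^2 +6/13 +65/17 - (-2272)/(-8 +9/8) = -12355780431/11680955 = -1057.77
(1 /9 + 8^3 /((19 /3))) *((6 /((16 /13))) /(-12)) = -179959 /5472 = -32.89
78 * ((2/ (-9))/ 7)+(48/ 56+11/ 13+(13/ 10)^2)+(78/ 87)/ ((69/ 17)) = 6907293/ 6069700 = 1.14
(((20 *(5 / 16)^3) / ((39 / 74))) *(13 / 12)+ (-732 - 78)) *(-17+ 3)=104347565 / 9216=11322.44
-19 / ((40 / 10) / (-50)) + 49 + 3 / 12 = 1147 / 4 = 286.75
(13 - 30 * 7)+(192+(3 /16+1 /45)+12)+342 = 251431 /720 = 349.21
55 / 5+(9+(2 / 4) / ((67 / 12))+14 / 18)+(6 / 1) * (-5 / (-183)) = 773593 / 36783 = 21.03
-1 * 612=-612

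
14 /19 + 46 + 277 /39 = 39895 /741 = 53.84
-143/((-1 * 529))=143/529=0.27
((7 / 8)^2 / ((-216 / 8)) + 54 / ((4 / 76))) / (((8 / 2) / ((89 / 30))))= 157786231 / 207360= 760.93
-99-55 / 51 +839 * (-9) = -390205 / 51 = -7651.08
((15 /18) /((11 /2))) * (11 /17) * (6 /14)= 5 /119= 0.04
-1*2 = -2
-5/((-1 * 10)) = 1/2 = 0.50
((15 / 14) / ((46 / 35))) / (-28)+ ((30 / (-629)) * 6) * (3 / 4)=-394935 / 1620304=-0.24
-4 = -4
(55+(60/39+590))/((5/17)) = 2198.23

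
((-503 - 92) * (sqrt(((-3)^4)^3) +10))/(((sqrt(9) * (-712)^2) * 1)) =-439705/1520832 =-0.29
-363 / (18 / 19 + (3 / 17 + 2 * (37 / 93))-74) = 10904157 / 2165225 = 5.04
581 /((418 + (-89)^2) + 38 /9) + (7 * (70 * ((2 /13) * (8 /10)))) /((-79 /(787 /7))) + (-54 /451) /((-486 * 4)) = -15339007117855 /178865988444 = -85.76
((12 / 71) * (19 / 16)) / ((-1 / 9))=-513 / 284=-1.81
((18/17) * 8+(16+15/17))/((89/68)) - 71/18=24713/1602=15.43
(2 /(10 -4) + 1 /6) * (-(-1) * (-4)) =-2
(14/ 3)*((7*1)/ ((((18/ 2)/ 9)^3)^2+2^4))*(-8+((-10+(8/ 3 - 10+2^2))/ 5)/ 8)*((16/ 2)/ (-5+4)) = 19600/ 153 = 128.10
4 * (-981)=-3924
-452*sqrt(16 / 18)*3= -904*sqrt(2)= -1278.45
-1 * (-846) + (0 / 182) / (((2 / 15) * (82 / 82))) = 846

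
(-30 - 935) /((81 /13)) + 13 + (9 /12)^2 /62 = -11399335 /80352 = -141.87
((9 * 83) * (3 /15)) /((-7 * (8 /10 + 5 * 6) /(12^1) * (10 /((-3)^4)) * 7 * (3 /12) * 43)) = -726084 /811195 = -0.90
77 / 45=1.71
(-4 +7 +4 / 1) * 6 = 42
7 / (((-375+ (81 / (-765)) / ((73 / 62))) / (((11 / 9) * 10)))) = -4777850 / 20946897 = -0.23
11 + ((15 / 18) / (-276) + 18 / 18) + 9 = 34771 / 1656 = 21.00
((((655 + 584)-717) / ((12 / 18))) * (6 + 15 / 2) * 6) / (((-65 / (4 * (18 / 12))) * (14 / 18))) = -3424842 / 455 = -7527.13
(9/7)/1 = 9/7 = 1.29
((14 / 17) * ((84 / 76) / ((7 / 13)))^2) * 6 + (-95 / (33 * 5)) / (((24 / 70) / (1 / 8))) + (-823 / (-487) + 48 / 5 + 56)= 4161237990061 / 47341308960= 87.90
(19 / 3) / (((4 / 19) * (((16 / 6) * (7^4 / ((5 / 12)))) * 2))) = 0.00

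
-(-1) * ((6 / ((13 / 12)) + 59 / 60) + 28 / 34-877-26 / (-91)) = -80694827 / 92820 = -869.37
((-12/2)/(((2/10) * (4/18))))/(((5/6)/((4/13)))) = -648/13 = -49.85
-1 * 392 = -392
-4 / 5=-0.80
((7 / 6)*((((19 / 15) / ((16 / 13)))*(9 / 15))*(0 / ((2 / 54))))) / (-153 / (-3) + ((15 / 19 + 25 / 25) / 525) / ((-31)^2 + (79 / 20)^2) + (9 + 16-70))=0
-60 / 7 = -8.57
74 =74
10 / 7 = 1.43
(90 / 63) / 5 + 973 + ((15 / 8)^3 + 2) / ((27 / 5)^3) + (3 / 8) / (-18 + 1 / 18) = 22177734836143 / 22785670656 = 973.32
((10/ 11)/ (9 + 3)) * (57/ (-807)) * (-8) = 0.04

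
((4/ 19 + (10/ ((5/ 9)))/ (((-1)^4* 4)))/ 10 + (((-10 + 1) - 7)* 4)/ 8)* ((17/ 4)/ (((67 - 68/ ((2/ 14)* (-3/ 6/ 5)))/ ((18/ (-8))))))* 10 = 145911/ 978272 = 0.15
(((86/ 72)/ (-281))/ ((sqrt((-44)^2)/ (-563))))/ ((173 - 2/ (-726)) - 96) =266299/ 377016576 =0.00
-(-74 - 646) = 720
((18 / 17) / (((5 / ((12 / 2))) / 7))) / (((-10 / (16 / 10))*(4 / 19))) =-14364 / 2125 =-6.76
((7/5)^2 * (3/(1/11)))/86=1617/2150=0.75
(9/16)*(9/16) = 0.32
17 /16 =1.06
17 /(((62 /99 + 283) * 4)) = 1683 /112316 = 0.01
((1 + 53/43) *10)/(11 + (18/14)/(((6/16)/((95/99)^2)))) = 21954240/13921637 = 1.58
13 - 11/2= 15/2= 7.50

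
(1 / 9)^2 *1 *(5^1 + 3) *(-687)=-1832 / 27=-67.85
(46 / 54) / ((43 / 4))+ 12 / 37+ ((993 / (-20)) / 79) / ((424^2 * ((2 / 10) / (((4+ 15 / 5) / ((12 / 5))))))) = 3938880617459 / 9761413966848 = 0.40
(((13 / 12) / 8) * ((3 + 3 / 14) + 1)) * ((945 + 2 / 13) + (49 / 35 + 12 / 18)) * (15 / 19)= 2724443 / 6384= 426.76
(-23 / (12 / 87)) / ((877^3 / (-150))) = 0.00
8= 8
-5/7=-0.71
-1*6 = -6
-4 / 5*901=-3604 / 5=-720.80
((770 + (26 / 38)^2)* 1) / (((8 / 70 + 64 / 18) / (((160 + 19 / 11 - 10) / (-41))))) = -146227407165 / 188209516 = -776.94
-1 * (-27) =27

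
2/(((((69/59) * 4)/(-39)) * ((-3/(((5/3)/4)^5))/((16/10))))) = 479375/4292352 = 0.11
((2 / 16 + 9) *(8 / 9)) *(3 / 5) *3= 73 / 5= 14.60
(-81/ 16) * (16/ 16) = -81/ 16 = -5.06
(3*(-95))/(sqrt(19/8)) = -30*sqrt(38) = -184.93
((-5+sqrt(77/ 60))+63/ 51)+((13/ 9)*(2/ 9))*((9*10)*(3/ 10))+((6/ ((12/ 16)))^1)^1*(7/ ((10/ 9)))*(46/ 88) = sqrt(1155)/ 30+87649/ 2805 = 32.38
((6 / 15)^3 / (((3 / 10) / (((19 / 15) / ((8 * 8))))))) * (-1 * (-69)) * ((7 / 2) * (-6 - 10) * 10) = -12236 / 75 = -163.15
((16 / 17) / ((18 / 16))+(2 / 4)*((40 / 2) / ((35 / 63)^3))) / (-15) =-226274 / 57375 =-3.94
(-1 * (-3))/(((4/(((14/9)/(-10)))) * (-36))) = 7/2160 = 0.00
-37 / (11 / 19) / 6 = -703 / 66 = -10.65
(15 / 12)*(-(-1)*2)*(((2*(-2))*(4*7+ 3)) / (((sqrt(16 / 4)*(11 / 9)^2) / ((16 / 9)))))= -22320 / 121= -184.46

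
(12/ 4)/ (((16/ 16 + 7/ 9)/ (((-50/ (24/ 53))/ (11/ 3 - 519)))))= 35775/ 98944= 0.36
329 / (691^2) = 329 / 477481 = 0.00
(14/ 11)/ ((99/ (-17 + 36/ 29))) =-6398/ 31581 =-0.20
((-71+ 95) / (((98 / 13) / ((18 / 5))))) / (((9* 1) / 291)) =90792 / 245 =370.58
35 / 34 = 1.03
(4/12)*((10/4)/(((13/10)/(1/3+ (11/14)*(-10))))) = -3950/819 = -4.82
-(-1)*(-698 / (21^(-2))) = -307818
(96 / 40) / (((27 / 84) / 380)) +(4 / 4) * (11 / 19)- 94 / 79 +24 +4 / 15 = 2860.99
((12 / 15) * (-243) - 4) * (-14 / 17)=13888 / 85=163.39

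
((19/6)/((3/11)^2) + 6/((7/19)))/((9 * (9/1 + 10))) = 1171/3402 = 0.34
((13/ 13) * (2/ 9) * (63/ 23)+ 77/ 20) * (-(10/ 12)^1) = -2051/ 552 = -3.72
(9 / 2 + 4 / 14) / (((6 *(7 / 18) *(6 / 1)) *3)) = 67 / 588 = 0.11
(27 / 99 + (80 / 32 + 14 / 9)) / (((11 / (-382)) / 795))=-43377055 / 363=-119496.02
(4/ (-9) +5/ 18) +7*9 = 377/ 6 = 62.83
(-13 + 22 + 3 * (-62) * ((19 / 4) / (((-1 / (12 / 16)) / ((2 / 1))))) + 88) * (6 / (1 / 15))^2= 11520225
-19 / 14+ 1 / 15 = -271 / 210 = -1.29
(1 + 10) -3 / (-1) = 14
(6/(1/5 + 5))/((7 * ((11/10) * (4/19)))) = 1425/2002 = 0.71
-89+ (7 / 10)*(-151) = -1947 / 10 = -194.70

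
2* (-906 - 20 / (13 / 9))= -23916 / 13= -1839.69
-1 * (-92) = 92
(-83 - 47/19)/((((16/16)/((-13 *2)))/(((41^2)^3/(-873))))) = -200568401471984/16587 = -12091903386.51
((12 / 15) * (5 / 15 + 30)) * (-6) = -728 / 5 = -145.60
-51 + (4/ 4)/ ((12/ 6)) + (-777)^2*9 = 10867021/ 2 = 5433510.50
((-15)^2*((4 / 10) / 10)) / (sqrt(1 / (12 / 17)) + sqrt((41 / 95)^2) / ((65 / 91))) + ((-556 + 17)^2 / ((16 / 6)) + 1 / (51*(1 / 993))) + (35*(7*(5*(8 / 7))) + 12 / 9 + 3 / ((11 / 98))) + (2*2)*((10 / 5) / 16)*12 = 4061250*sqrt(51) / 2847197 + 1410635448851527 / 12778220136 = 110403.92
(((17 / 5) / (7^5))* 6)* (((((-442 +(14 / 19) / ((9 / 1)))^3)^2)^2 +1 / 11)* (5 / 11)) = 12969604746235310230728422471241799158780926998885442804759618 / 423747979446627265290952798277109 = 30606882806078095452035370000.00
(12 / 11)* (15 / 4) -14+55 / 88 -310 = -28097 / 88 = -319.28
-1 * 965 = -965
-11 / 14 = -0.79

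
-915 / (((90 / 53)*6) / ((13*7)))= -294203 / 36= -8172.31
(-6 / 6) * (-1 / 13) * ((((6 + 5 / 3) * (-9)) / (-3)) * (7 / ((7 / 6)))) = 138 / 13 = 10.62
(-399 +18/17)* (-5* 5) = 169125/17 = 9948.53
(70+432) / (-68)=-251 / 34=-7.38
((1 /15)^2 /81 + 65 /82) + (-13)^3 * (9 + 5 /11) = -341450859823 /16438950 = -20770.84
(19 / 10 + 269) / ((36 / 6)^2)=301 / 40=7.52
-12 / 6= -2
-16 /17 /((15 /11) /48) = -2816 /85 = -33.13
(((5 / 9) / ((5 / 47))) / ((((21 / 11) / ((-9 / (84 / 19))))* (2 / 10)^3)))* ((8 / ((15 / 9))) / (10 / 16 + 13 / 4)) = -3929200 / 4557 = -862.23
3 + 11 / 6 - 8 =-19 / 6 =-3.17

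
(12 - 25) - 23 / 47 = -634 / 47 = -13.49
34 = 34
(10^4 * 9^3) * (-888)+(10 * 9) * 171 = -6473504610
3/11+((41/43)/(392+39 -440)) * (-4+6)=259/4257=0.06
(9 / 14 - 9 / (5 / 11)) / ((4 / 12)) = -57.47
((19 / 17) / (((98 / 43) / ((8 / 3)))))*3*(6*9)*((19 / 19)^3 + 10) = 1941192 / 833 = 2330.36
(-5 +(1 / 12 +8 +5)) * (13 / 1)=1261 / 12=105.08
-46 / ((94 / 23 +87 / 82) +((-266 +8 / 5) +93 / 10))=108445 / 589262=0.18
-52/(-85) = 52/85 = 0.61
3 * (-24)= -72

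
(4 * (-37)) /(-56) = 37 /14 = 2.64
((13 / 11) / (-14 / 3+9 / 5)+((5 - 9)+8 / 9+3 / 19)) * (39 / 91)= -272210 / 188727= -1.44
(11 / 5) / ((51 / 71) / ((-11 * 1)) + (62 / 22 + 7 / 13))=111683 / 167085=0.67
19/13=1.46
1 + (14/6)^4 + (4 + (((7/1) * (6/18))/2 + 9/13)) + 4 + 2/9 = 40.72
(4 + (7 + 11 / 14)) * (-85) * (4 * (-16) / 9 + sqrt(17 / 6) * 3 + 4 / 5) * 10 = 1327700 / 21 - 70125 * sqrt(102) / 14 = 12636.11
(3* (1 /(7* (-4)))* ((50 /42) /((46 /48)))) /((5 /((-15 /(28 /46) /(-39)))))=-75 /4459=-0.02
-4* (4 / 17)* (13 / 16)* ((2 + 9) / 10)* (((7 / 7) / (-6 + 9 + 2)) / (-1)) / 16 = 143 / 13600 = 0.01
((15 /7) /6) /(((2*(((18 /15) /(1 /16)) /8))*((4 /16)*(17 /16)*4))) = 0.07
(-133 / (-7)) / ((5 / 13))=49.40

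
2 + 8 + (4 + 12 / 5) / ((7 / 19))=958 / 35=27.37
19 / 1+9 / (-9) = 18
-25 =-25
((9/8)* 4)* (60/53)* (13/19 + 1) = 8640/1007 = 8.58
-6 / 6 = -1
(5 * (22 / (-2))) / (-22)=5 / 2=2.50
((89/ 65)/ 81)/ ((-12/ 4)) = -89/ 15795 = -0.01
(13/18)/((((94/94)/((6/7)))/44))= 572/21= 27.24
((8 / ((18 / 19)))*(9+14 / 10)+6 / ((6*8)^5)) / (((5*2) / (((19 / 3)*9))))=354309636191 / 707788800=500.59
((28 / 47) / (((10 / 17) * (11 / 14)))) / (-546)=-238 / 100815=-0.00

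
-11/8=-1.38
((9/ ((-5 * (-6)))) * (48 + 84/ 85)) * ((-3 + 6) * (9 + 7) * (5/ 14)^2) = 74952/ 833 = 89.98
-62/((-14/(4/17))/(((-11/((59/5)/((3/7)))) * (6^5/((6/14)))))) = -53032320/7021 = -7553.39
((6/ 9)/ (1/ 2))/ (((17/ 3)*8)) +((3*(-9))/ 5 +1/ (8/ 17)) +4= 513/ 680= 0.75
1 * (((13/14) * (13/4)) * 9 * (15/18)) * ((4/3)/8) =845/224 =3.77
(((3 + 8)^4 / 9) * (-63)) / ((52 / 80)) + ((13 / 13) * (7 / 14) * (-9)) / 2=-8199077 / 52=-157674.56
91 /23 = 3.96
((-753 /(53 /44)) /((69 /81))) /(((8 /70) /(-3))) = 23482305 /1219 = 19263.58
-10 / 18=-5 / 9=-0.56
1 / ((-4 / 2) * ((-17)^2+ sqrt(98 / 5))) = -1445 / 835014+ 7 * sqrt(10) / 835014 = -0.00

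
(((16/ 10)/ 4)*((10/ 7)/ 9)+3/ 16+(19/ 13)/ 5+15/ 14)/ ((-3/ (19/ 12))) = -2010143/ 2358720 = -0.85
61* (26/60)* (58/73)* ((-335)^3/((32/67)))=-11585383240925/7008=-1653165416.80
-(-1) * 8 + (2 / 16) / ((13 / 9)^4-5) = 7.81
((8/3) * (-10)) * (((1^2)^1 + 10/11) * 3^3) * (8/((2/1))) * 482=-29151360/11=-2650123.64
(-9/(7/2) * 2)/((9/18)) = -72/7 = -10.29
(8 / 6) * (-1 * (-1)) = 4 / 3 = 1.33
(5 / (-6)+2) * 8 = 28 / 3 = 9.33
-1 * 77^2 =-5929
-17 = -17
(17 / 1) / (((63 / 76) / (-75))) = -32300 / 21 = -1538.10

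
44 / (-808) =-0.05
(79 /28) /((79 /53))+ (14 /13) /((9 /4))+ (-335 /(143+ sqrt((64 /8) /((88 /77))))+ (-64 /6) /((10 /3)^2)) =-260050643 /279033300+ 335 * sqrt(7) /20442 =-0.89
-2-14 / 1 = -16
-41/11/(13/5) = -205/143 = -1.43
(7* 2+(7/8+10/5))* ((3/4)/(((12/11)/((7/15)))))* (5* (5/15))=1155/128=9.02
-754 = -754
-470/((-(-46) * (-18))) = 235/414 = 0.57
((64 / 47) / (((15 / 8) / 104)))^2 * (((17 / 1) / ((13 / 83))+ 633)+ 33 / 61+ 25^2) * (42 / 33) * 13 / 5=3912090490241024 / 151592625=25806601.67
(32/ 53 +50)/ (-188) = -1341/ 4982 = -0.27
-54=-54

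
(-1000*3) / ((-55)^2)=-120 / 121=-0.99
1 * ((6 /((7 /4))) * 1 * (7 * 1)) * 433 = 10392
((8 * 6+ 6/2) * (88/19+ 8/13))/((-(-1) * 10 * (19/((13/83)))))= 33048/149815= 0.22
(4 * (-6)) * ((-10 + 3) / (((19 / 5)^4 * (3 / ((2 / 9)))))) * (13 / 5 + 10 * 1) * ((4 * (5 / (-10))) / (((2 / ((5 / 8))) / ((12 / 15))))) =-49000 / 130321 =-0.38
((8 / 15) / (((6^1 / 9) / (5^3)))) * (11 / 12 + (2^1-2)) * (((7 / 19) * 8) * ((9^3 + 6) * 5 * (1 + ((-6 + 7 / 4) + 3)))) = -4716250 / 19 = -248223.68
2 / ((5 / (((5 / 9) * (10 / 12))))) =5 / 27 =0.19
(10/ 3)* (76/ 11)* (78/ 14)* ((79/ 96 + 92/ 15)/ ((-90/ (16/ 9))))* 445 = -2330198/ 297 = -7845.78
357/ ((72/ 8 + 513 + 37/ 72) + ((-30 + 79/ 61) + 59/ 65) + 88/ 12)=101916360/ 143325233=0.71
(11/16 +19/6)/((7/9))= 555/112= 4.96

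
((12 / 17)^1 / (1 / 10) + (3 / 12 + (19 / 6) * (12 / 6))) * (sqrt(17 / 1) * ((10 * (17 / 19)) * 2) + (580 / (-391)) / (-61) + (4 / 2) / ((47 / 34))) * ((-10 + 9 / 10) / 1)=-253253 * sqrt(17) / 114 - 2269818551 / 12428445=-9342.18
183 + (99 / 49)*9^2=346.65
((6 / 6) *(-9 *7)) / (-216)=7 / 24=0.29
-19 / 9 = -2.11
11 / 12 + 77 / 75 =583 / 300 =1.94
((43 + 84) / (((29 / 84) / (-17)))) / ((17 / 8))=-85344 / 29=-2942.90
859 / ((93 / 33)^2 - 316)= -103939 / 37275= -2.79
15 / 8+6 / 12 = 19 / 8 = 2.38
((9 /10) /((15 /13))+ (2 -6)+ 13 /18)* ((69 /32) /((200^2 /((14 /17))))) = -45241 /408000000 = -0.00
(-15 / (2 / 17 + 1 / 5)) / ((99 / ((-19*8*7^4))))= 155104600 / 891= 174079.24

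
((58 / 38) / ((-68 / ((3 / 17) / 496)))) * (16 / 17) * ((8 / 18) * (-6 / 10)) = 29 / 14468785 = 0.00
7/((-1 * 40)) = -7/40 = -0.18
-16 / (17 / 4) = -64 / 17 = -3.76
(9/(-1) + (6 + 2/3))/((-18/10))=35/27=1.30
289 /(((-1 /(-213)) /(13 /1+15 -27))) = 61557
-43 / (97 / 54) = -23.94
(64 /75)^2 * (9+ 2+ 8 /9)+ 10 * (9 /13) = 10253786 /658125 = 15.58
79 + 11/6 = 485/6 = 80.83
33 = 33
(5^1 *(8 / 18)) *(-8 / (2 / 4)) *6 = -640 / 3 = -213.33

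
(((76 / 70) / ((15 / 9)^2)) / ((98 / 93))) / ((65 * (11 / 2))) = 31806 / 30655625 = 0.00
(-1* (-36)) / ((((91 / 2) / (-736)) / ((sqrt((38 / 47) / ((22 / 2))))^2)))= -2013696 / 47047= -42.80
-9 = -9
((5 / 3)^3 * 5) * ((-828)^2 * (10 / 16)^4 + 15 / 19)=106007440625 / 43776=2421588.10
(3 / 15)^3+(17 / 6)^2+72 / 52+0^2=551093 / 58500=9.42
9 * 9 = 81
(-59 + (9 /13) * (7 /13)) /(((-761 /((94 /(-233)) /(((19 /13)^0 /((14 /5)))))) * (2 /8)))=-0.35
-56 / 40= -7 / 5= -1.40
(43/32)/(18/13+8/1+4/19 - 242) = -10621/1836928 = -0.01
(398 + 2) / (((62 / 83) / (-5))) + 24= -82256 / 31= -2653.42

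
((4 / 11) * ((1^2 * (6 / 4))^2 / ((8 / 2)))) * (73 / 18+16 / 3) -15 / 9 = 0.25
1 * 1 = 1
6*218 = 1308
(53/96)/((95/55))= 0.32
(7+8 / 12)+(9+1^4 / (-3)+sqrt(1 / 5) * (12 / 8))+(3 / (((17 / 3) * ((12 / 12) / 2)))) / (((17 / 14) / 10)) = 3 * sqrt(5) / 10+21721 / 867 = 25.72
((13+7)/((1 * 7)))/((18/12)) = 40/21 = 1.90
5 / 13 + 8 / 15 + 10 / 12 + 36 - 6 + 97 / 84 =32.91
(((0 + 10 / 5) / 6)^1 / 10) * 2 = 1 / 15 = 0.07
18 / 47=0.38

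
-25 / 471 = -0.05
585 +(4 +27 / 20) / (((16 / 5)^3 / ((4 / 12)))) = 28756595 / 49152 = 585.05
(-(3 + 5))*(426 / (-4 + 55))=-1136 / 17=-66.82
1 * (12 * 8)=96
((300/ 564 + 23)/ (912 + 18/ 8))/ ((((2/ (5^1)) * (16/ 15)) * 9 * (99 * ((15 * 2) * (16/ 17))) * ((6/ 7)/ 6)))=329035/ 19602456192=0.00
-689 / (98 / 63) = -6201 / 14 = -442.93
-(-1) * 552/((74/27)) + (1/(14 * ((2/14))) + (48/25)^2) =9508621/46250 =205.59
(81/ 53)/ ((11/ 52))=4212/ 583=7.22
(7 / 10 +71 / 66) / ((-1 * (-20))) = 293 / 3300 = 0.09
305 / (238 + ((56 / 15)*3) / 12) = 4575 / 3584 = 1.28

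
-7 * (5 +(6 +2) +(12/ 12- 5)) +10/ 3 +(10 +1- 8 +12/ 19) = -3194/ 57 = -56.04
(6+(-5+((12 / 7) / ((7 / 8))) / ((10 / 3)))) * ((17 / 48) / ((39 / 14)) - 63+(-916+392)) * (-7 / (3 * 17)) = 213682757 / 1670760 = 127.90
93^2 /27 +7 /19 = 320.70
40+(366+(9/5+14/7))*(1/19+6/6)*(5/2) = 19250/19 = 1013.16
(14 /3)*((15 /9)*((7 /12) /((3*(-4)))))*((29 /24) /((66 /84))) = -49735 /85536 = -0.58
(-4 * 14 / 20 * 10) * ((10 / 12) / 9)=-70 / 27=-2.59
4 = 4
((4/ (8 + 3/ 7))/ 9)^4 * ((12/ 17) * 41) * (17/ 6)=50401792/ 79502005521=0.00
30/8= 15/4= 3.75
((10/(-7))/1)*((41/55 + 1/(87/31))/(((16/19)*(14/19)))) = -237899/93786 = -2.54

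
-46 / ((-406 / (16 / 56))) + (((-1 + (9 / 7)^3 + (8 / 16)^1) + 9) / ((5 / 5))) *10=106.29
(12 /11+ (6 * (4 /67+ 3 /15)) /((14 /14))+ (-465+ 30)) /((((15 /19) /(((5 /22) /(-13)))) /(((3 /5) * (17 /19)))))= 27084621 /5269550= 5.14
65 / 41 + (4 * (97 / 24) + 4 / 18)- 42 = -17731 / 738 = -24.03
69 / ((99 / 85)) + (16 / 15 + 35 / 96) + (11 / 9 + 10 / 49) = 48199519 / 776160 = 62.10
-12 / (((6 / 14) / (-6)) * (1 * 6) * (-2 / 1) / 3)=-42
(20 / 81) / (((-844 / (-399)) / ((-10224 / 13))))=-755440 / 8229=-91.80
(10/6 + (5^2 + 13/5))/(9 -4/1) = 439/75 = 5.85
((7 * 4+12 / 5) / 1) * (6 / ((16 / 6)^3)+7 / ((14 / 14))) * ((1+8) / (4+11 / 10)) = 106761 / 272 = 392.50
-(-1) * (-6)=-6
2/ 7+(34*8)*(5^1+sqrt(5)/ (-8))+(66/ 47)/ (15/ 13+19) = 58629957/ 43099 - 34*sqrt(5) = 1284.33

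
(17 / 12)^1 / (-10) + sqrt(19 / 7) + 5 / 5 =103 / 120 + sqrt(133) / 7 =2.51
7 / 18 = 0.39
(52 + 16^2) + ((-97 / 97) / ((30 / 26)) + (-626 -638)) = -14353 / 15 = -956.87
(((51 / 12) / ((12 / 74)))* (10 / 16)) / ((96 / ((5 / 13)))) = 15725 / 239616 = 0.07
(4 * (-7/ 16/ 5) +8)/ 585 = 17/ 1300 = 0.01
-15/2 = -7.50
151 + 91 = 242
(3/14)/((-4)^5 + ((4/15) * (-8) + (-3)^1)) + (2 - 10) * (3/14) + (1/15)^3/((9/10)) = -2250555739/1312916850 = -1.71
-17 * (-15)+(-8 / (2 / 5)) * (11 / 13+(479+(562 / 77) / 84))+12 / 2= -196286969 / 21021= -9337.66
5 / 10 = 1 / 2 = 0.50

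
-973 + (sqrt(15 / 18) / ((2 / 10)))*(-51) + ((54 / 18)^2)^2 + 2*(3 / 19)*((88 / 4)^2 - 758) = -18592 / 19 - 85*sqrt(30) / 2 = -1211.31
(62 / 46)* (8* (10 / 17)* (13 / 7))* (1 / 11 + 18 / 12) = 80600 / 4301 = 18.74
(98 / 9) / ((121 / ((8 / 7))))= 112 / 1089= 0.10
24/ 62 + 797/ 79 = 25655/ 2449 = 10.48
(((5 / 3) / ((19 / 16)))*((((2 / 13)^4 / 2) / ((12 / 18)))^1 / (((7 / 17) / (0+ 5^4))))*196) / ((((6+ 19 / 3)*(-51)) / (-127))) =711200000 / 20078383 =35.42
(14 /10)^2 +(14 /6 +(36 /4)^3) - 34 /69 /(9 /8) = 11377579 /15525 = 732.86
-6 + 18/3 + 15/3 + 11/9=56/9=6.22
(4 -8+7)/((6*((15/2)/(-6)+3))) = 2/7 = 0.29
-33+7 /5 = -158 /5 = -31.60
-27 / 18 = -3 / 2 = -1.50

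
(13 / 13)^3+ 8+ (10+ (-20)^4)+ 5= 160024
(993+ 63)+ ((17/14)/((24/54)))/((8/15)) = 475383/448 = 1061.12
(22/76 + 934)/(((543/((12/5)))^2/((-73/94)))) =-10366876/731389325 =-0.01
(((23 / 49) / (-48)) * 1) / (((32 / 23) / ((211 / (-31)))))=111619 / 2333184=0.05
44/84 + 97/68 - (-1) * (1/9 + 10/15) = 11687/4284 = 2.73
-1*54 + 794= 740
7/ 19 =0.37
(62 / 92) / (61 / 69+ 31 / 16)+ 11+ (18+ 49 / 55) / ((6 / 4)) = 2449891 / 102795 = 23.83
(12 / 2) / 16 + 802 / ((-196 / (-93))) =380.92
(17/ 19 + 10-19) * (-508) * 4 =312928/ 19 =16469.89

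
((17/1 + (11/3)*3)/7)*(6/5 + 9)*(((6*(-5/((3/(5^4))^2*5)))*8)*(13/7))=-157857142.86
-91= -91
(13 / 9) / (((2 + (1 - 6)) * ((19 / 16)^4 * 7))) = -851968 / 24630669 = -0.03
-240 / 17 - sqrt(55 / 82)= -240 / 17 - sqrt(4510) / 82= -14.94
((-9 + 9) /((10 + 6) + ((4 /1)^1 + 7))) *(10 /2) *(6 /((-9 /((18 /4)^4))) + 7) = 0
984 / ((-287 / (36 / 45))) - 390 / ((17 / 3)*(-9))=2918 / 595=4.90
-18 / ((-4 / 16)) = 72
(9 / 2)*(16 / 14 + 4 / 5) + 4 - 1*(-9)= 761 / 35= 21.74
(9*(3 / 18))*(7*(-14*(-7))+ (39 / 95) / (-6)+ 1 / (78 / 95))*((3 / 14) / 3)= 2545889 / 34580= 73.62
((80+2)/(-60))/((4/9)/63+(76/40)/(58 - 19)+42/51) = -1.55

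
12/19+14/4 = 157/38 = 4.13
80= 80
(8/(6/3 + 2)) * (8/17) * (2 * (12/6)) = 64/17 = 3.76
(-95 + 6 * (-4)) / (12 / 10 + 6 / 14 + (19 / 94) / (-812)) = -45415160 / 621433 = -73.08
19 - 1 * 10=9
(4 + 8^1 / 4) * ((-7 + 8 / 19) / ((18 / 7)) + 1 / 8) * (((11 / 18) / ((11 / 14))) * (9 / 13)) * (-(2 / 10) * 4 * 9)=69909 / 1235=56.61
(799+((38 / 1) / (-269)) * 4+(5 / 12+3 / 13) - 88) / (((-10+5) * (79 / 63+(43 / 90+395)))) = -0.36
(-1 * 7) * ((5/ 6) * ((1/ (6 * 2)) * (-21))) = 245/ 24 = 10.21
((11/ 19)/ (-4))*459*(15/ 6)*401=-10123245/ 152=-66600.30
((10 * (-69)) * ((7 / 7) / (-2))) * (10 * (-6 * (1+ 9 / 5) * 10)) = -579600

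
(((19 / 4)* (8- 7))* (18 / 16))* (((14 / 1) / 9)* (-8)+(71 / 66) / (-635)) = -29732207 / 447040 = -66.51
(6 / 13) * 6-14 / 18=233 / 117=1.99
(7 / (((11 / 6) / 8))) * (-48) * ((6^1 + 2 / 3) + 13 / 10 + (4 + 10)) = -1771392 / 55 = -32207.13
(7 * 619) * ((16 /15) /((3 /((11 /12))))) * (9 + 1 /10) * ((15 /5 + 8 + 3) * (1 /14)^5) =88517 /264600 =0.33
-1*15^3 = -3375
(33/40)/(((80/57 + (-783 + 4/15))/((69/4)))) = -129789/7125728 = -0.02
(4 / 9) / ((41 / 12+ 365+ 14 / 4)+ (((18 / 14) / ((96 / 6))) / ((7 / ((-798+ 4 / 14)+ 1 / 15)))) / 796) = 87368960 / 73109176509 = 0.00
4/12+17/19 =70/57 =1.23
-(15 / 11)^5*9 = -6834375 / 161051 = -42.44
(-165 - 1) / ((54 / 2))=-166 / 27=-6.15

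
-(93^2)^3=-646990183449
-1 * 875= -875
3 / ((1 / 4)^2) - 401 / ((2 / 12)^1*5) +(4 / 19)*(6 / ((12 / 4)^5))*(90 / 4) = -370286 / 855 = -433.08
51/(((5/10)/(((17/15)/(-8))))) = -289/20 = -14.45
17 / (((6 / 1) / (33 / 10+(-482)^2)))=39495641 / 60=658260.68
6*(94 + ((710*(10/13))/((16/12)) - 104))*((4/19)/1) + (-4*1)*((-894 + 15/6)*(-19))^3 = -9603107392142491/494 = -19439488648061.72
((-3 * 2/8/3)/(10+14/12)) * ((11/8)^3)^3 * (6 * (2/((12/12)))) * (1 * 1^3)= -21221529219/4496293888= -4.72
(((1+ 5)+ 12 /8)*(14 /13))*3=315 /13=24.23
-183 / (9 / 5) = -305 / 3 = -101.67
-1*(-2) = 2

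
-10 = -10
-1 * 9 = -9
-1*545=-545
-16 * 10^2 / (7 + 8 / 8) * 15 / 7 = -3000 / 7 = -428.57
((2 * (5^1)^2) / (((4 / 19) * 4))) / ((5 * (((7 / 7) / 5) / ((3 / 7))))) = 1425 / 56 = 25.45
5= 5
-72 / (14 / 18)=-648 / 7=-92.57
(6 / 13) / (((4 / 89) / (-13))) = -267 / 2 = -133.50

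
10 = 10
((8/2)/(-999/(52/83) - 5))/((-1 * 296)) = 26/3077549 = 0.00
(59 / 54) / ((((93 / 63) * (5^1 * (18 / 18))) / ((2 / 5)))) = 413 / 6975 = 0.06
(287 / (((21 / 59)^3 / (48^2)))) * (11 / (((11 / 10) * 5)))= 4311315968 / 147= 29328680.05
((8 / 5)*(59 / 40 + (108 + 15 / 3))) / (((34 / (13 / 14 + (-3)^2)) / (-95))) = -5081.15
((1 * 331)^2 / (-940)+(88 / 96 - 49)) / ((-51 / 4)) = 464278 / 35955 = 12.91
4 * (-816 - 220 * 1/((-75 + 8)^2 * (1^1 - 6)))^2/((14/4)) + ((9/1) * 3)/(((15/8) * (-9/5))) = 107338251380424/141057847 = 760952.00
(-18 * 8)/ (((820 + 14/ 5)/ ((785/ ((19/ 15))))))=-4239000/ 39083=-108.46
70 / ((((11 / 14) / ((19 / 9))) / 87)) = 539980 / 33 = 16363.03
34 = 34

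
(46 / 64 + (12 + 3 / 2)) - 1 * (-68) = 82.22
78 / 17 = 4.59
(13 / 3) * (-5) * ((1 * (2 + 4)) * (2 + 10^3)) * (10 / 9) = -434200 / 3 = -144733.33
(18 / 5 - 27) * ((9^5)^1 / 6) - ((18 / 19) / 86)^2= -1537167761289 / 6674890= -230291.10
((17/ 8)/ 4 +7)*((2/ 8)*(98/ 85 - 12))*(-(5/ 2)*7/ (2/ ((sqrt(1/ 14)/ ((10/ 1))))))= 111101*sqrt(14)/ 87040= 4.78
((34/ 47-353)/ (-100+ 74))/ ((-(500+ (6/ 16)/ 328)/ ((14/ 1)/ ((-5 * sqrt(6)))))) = 0.03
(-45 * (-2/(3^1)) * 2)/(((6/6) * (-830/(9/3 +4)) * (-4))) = 0.13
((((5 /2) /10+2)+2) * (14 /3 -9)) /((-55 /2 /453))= 33371 /110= 303.37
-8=-8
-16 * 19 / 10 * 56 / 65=-8512 / 325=-26.19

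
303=303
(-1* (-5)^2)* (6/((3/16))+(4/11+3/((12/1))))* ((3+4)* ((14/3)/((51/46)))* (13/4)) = -525604625/6732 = -78075.55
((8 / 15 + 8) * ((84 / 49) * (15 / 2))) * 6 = 4608 / 7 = 658.29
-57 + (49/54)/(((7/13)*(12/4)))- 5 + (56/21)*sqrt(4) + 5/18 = -55.83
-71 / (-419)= 71 / 419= 0.17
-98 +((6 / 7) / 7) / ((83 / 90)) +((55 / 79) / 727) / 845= -3863310761865 / 39475021859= -97.87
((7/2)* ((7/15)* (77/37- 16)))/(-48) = 5047/10656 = 0.47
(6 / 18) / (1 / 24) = 8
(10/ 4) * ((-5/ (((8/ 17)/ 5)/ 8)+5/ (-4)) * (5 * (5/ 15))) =-42625/ 24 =-1776.04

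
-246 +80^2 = 6154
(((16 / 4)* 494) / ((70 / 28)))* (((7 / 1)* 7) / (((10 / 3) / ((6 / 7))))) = 248976 / 25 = 9959.04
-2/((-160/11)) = 11/80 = 0.14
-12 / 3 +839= 835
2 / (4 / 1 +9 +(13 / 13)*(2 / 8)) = 8 / 53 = 0.15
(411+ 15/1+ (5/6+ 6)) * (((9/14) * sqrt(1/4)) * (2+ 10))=3339/2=1669.50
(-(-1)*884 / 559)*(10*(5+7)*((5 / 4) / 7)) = 10200 / 301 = 33.89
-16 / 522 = -8 / 261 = -0.03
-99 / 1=-99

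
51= 51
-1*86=-86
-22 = -22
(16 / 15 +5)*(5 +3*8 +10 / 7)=923 / 5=184.60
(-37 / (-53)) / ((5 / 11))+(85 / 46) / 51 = 57491 / 36570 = 1.57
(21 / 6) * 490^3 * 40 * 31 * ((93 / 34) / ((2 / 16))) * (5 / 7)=135672826800000 / 17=7980754517647.06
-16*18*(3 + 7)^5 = -28800000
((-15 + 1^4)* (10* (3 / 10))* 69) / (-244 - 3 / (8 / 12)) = 828 / 71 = 11.66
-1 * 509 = -509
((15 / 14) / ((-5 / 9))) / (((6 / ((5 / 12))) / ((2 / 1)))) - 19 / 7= -167 / 56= -2.98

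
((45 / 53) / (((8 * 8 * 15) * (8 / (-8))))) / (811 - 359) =-3 / 1533184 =-0.00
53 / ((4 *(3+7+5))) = 53 / 60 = 0.88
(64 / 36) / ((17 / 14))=224 / 153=1.46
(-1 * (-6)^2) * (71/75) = -852/25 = -34.08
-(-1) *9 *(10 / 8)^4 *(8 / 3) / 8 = 1875 / 256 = 7.32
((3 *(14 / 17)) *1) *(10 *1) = 420 / 17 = 24.71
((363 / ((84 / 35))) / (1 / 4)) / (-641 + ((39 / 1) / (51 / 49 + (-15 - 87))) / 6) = -5985870 / 6342691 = -0.94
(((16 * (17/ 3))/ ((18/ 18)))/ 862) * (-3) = -136/ 431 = -0.32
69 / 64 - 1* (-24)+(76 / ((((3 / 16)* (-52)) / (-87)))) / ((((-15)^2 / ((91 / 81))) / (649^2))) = 1663591242293 / 1166400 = 1426261.35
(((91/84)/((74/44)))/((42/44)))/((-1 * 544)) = -1573/1268064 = -0.00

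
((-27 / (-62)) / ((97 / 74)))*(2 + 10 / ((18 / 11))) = 8103 / 3007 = 2.69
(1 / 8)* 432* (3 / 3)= 54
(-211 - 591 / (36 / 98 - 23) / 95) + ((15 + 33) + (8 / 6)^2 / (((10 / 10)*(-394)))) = -30396988178 / 186794415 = -162.73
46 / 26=23 / 13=1.77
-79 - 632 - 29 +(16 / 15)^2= -166244 / 225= -738.86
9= 9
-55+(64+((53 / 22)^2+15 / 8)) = 16145 / 968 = 16.68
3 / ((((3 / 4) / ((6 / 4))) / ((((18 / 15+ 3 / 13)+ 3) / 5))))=1728 / 325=5.32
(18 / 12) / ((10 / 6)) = 9 / 10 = 0.90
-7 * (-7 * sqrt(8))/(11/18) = 1764 * sqrt(2)/11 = 226.79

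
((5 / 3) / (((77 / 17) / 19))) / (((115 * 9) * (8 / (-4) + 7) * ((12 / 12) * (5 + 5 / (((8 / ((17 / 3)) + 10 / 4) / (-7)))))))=-6137 / 17931375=-0.00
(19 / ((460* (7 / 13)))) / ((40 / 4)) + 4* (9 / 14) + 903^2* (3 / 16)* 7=68922611819 / 64400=1070226.89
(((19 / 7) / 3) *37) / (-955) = -0.04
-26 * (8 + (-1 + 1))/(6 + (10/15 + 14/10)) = -3120/121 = -25.79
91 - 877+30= -756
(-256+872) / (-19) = -616 / 19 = -32.42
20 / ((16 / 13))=65 / 4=16.25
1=1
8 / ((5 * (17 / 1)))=8 / 85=0.09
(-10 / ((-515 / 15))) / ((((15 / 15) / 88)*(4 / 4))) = 25.63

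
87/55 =1.58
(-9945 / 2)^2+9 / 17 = 1681351461 / 68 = 24725756.78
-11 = -11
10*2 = 20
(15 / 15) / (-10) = -1 / 10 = -0.10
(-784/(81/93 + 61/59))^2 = 128510778256/758641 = 169396.04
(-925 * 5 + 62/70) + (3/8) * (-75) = -1302627/280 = -4652.24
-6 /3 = -2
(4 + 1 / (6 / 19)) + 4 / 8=23 / 3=7.67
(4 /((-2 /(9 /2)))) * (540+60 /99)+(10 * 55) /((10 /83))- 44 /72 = -59611 /198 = -301.07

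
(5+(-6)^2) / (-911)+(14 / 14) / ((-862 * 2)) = -71595 / 1570564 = -0.05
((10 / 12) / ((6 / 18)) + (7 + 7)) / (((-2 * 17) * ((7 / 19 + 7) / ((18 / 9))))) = -627 / 4760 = -0.13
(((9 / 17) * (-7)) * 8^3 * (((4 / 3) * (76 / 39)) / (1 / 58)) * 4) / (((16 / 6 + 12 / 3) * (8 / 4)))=-94789632 / 1105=-85782.47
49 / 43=1.14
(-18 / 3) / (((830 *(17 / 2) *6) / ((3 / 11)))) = -3 / 77605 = -0.00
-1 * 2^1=-2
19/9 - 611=-5480/9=-608.89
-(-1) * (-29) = -29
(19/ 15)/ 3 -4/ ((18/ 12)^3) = -103/ 135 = -0.76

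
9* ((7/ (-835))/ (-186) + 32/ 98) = 2.94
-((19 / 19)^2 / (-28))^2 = -1 / 784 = -0.00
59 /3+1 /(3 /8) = 67 /3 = 22.33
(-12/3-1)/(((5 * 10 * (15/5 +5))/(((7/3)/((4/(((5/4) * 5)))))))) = -35/768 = -0.05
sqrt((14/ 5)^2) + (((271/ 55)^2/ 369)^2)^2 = 4346782585151833900285111/ 1552411962300510312890625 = 2.80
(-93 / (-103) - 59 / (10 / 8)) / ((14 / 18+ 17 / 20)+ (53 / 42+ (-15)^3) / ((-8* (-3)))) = 2670416 / 8014327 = 0.33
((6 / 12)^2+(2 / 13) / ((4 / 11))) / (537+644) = 35 / 61412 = 0.00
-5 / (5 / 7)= -7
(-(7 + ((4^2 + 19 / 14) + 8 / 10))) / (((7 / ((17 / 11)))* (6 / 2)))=-9979 / 5390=-1.85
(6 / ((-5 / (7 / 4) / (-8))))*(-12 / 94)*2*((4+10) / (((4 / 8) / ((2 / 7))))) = -8064 / 235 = -34.31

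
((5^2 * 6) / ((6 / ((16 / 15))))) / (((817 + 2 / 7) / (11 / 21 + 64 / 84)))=80 / 1907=0.04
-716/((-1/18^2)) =231984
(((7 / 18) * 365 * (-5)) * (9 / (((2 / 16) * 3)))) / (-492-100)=12775 / 444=28.77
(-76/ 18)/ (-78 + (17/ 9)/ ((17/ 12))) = 19/ 345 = 0.06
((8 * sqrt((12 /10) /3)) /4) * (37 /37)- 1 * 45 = -45+2 * sqrt(10) /5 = -43.74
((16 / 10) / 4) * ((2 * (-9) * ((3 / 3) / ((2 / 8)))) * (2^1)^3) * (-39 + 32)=8064 / 5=1612.80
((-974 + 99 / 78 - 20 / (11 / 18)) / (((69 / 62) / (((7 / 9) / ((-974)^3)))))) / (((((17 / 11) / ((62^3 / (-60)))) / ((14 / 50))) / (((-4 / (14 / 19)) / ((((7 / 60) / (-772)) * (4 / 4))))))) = -7790721103235416 / 396287858125575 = -19.66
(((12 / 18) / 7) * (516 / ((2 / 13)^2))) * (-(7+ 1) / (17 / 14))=-232544 / 17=-13679.06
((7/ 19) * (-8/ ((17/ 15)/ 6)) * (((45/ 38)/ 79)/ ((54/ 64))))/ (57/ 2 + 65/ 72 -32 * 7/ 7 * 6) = 9676800/ 5675822861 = 0.00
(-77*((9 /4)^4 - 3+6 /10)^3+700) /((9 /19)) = -38427789954049531 /18874368000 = -2035977.57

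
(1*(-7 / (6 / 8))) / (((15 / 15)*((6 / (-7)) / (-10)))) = -980 / 9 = -108.89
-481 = -481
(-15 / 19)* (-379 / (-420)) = -379 / 532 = -0.71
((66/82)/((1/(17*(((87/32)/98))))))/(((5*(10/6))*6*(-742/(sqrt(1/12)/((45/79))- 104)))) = 634491/596271200- 428417*sqrt(3)/143105088000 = 0.00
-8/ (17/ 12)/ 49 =-96/ 833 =-0.12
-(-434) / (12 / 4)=434 / 3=144.67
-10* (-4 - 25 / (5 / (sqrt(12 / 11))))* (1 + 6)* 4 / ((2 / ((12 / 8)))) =840 + 2100* sqrt(33) / 11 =1936.69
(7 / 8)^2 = 49 / 64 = 0.77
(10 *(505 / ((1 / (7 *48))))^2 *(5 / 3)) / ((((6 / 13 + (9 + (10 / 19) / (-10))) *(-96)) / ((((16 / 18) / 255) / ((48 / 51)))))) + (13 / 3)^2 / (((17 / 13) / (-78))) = -75002168384 / 38097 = -1968715.87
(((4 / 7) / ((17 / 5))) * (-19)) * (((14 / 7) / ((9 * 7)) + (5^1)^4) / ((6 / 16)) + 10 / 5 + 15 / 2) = -5352.74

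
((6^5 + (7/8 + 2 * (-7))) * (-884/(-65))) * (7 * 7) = 51731799/10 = 5173179.90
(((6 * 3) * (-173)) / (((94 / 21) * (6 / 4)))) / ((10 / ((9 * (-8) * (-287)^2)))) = 64637260632 / 235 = 275052172.90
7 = 7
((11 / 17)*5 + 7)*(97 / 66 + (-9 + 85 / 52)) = -293393 / 4862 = -60.34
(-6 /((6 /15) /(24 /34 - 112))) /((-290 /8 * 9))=-7568 /1479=-5.12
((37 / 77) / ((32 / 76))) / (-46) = -703 / 28336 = -0.02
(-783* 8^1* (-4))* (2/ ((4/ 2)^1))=25056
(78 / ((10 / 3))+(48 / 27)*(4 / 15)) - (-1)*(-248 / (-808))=329708 / 13635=24.18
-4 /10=-2 /5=-0.40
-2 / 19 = -0.11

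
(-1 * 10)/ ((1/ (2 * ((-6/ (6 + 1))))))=120/ 7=17.14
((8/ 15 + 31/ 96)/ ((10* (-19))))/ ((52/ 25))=-137/ 63232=-0.00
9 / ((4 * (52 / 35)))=315 / 208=1.51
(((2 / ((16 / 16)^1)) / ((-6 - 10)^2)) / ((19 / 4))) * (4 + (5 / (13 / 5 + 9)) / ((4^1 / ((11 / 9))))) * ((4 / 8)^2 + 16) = 560755 / 5078016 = 0.11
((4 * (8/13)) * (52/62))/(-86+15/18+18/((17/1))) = -6528/265949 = -0.02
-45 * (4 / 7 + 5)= -1755 / 7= -250.71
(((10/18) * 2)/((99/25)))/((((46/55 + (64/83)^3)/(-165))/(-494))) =9709657993750/549721647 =17662.86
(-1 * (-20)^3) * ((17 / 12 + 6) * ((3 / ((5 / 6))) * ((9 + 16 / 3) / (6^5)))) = 95675 / 243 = 393.72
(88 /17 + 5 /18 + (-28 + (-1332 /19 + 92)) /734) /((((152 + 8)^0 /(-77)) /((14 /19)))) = -6263281871 /20270511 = -308.98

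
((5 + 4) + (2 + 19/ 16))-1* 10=35/ 16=2.19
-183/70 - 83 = -5993/70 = -85.61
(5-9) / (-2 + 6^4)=-2 / 647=-0.00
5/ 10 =1/ 2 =0.50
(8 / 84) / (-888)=-1 / 9324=-0.00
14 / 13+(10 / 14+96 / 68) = 4955 / 1547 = 3.20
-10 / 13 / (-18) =5 / 117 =0.04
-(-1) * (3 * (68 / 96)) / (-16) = -17 / 128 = -0.13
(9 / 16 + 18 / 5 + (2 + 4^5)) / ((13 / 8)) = 82413 / 130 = 633.95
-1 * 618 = -618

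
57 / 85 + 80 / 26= 4141 / 1105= 3.75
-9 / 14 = -0.64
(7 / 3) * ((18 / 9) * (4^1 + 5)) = 42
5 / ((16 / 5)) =25 / 16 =1.56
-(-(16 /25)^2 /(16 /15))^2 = -2304 /15625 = -0.15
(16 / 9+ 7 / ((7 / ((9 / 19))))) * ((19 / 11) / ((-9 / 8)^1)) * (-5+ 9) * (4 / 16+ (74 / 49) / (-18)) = -11720 / 5103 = -2.30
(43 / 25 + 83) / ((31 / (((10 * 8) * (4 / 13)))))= 135552 / 2015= 67.27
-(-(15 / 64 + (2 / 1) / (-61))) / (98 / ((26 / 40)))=10231 / 7651840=0.00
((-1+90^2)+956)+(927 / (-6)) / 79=1430381 / 158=9053.04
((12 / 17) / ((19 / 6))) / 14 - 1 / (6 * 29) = 4003 / 393414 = 0.01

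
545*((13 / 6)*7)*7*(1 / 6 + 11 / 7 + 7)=18201365 / 36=505593.47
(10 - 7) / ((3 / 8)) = 8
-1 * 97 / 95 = -97 / 95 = -1.02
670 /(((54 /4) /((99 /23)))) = 14740 /69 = 213.62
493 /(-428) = -493 /428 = -1.15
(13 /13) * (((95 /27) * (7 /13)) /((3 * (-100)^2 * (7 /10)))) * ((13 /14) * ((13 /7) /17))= 247 /26989200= 0.00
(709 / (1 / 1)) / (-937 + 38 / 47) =-33323 / 44001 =-0.76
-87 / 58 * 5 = -15 / 2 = -7.50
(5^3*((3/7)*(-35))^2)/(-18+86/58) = -815625/479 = -1702.77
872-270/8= 3353/4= 838.25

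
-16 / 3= -5.33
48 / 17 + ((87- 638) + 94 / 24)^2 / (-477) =-729389801 / 1167696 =-624.64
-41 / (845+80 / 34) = -697 / 14405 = -0.05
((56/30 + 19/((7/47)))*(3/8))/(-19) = -13591/5320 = -2.55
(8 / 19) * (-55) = -440 / 19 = -23.16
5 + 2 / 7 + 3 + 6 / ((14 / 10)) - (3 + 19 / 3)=3.24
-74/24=-3.08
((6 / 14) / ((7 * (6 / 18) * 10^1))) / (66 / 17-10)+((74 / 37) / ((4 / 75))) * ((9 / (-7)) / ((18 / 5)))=-682653 / 50960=-13.40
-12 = -12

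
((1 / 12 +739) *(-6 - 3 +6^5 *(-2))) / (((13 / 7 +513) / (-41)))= 13203005361 / 14416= 915857.75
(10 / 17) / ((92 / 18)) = 45 / 391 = 0.12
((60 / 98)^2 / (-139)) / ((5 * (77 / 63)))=-1620 / 3671129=-0.00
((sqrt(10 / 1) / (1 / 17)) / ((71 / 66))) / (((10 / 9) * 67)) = 5049 * sqrt(10) / 23785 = 0.67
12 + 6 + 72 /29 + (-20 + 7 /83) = 1365 /2407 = 0.57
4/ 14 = 2/ 7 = 0.29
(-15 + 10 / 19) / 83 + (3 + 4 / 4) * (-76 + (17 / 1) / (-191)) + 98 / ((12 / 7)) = -447046133 / 1807242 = -247.36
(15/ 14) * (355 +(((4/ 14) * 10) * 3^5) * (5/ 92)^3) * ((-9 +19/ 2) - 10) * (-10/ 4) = 689574307875/ 76311424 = 9036.32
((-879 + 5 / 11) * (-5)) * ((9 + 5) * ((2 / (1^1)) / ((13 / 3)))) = 28383.78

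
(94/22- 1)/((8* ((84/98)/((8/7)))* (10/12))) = 36/55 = 0.65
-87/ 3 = -29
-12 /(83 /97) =-1164 /83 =-14.02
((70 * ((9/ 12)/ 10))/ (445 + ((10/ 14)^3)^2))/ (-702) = -823543/ 49017786480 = -0.00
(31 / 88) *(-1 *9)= -279 / 88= -3.17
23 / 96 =0.24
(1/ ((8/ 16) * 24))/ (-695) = -1/ 8340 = -0.00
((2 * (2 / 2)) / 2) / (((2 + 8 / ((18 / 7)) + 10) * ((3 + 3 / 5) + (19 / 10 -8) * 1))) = -9 / 340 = -0.03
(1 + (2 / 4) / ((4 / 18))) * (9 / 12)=39 / 16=2.44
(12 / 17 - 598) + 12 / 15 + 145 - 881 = -113262 / 85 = -1332.49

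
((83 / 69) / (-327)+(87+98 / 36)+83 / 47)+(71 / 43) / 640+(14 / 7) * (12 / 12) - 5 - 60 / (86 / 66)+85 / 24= 1341940368331 / 29183886720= 45.98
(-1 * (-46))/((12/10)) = 115/3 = 38.33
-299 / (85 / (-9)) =2691 / 85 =31.66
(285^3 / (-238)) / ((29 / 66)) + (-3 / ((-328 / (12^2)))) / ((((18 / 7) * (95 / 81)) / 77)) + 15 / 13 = -38675068518549 / 174741385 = -221327.47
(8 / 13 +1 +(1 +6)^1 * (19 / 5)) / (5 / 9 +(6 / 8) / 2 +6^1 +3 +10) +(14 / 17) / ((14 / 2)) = 347338 / 226525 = 1.53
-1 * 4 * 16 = -64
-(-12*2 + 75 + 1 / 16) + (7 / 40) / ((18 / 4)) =-36737 / 720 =-51.02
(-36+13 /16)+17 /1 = -291 /16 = -18.19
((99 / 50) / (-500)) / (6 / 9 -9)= 0.00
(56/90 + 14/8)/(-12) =-427/2160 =-0.20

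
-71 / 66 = -1.08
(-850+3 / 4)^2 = 11539609 / 16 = 721225.56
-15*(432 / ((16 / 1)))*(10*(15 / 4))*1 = -30375 / 2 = -15187.50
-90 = -90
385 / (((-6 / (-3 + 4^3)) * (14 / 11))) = -36905 / 12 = -3075.42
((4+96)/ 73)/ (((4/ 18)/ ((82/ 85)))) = 7380/ 1241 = 5.95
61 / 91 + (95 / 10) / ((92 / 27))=57907 / 16744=3.46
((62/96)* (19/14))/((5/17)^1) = 10013/3360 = 2.98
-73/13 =-5.62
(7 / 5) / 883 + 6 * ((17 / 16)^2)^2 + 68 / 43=9.23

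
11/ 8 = 1.38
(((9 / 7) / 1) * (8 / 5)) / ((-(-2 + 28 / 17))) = 204 / 35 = 5.83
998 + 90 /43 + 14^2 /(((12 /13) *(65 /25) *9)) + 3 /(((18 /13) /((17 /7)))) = 16488529 /16254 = 1014.43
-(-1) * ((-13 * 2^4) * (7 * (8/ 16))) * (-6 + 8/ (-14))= 4784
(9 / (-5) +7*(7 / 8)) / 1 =173 / 40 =4.32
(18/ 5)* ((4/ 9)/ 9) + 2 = 98/ 45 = 2.18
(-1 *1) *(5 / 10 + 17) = -35 / 2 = -17.50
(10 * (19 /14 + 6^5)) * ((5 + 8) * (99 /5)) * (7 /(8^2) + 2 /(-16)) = -140132421 /448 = -312795.58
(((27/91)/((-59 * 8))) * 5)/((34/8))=-135/182546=-0.00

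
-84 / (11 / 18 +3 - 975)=1512 / 17485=0.09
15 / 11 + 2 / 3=67 / 33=2.03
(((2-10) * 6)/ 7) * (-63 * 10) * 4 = 17280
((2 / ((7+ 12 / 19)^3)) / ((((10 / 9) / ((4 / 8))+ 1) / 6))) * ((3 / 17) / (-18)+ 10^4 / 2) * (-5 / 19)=-3313973502 / 300594425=-11.02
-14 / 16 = -7 / 8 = -0.88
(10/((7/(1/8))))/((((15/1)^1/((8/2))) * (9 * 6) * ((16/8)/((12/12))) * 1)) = 1/2268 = 0.00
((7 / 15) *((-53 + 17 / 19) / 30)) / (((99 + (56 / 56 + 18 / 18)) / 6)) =-462 / 9595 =-0.05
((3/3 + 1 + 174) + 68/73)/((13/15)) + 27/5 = 994323/4745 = 209.55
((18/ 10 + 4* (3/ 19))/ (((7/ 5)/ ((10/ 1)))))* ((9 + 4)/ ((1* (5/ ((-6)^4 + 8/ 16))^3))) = 7479366976653/ 1900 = 3936508935.08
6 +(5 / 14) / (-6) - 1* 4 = 1.94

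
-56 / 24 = -2.33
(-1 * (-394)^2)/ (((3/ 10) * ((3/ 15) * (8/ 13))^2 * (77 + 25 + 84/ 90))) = -4099200625/ 12352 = -331865.34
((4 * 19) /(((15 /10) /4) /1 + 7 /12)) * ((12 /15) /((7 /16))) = 116736 /805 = 145.01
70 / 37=1.89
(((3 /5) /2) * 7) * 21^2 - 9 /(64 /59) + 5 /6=881891 /960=918.64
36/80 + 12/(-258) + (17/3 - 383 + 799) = 1088941/2580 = 422.07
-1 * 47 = -47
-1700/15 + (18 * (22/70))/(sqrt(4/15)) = -340/3 + 99 * sqrt(15)/35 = -102.38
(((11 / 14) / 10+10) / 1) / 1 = 1411 / 140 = 10.08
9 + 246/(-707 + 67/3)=8874/1027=8.64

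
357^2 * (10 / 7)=182070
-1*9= -9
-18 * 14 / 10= -25.20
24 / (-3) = -8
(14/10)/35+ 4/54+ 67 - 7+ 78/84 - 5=529603/9450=56.04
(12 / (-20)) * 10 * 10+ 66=6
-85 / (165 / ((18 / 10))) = -51 / 55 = -0.93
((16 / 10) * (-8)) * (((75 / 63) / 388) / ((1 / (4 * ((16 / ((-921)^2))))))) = -5120 / 1727866917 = -0.00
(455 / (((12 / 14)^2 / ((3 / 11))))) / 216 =22295 / 28512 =0.78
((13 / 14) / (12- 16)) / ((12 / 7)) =-13 / 96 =-0.14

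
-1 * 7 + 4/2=-5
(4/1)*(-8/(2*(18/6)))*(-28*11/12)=1232/9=136.89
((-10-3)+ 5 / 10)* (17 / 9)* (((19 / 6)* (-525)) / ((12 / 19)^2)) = 510138125 / 5184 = 98406.27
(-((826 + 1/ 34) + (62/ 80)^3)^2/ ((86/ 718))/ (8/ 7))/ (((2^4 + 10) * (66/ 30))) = -2032032414099404692017/ 23292293939200000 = -87240.54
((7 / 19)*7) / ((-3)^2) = 0.29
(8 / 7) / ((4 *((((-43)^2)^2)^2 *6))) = 1 / 245452205829621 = 0.00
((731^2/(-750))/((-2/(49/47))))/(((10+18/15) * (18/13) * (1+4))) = 48626851/10152000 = 4.79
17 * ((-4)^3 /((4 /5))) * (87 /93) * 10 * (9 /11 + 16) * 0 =0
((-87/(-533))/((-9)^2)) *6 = 58/4797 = 0.01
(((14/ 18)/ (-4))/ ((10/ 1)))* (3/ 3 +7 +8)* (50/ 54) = -70/ 243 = -0.29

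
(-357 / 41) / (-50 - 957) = 0.01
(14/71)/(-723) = -14/51333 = -0.00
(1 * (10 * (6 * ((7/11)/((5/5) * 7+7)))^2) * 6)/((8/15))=2025/242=8.37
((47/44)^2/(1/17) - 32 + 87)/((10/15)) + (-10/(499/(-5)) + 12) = 238996537/1932128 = 123.70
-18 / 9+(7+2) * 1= 7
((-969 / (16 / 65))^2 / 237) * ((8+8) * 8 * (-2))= -1322370075 / 79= -16738861.71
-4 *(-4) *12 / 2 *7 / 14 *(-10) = -480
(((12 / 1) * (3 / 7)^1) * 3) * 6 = 648 / 7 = 92.57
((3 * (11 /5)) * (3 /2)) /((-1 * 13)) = -99 /130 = -0.76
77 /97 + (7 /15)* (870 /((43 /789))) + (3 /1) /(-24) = 7450.30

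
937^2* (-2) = -1755938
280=280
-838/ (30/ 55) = -4609/ 3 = -1536.33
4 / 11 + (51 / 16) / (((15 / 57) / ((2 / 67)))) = 21379 / 29480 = 0.73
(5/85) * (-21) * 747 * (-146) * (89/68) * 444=22625893458/289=78290288.78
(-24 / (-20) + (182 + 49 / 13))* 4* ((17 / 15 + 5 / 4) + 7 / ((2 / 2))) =2280713 / 325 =7017.58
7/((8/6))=21/4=5.25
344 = 344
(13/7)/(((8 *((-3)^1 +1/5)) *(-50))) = 13/7840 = 0.00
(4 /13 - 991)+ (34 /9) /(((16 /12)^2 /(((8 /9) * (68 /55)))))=-6360077 /6435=-988.36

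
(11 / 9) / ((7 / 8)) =88 / 63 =1.40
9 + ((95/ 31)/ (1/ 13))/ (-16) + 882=440701/ 496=888.51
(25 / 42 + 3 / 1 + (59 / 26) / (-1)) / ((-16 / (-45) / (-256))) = -86880 / 91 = -954.73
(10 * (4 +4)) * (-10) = -800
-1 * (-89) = 89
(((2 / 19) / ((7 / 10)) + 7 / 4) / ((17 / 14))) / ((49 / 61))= 61671 / 31654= 1.95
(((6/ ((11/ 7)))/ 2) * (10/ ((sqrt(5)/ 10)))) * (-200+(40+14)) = -61320 * sqrt(5)/ 11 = -12465.06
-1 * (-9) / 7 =9 / 7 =1.29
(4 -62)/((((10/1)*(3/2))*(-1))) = 58/15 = 3.87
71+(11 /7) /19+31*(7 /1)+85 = 373.08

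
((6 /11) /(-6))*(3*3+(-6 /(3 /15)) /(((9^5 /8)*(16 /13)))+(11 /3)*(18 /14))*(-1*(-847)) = -20780243 /19683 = -1055.75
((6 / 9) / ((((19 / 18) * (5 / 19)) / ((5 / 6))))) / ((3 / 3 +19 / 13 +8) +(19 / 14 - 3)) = 364 / 1605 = 0.23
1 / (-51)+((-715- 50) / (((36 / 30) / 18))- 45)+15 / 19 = -11162134 / 969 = -11519.23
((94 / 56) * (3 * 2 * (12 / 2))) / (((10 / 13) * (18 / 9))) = 5499 / 140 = 39.28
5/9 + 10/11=145/99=1.46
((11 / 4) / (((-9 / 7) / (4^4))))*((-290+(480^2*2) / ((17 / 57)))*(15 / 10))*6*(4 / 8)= -64706290880 / 17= -3806252404.71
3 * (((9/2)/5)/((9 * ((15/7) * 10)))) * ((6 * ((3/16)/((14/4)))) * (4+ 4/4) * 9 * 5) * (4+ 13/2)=1701/160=10.63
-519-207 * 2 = -933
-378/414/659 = -21/15157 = -0.00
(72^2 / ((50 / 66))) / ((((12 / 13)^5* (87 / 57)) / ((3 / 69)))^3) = 3861924442020133524893 / 7349367314500603084800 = 0.53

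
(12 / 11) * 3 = 36 / 11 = 3.27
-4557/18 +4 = -249.17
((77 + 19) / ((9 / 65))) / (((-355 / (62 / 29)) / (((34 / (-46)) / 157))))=438464 / 22305147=0.02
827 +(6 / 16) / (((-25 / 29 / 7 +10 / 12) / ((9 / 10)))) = 28630643 / 34600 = 827.48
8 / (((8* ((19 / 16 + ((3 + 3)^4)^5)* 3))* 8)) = 2 / 175495605123022905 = 0.00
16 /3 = 5.33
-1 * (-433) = 433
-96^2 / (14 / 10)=-46080 / 7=-6582.86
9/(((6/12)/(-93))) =-1674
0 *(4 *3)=0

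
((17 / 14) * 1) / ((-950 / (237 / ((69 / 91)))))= -17459 / 43700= -0.40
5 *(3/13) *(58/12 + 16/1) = 625/26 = 24.04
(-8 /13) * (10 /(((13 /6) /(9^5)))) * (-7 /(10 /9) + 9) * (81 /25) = -6198727824 /4225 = -1467154.51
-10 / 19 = -0.53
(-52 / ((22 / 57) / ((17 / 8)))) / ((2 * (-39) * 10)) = 323 / 880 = 0.37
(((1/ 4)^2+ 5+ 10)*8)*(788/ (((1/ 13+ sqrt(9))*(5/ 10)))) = 617201/ 10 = 61720.10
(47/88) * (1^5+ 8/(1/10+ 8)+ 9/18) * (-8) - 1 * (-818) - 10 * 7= 1313995/1782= 737.37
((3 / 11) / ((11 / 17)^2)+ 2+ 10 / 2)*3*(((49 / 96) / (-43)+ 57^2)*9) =153659256111 / 228932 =671200.43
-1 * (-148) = 148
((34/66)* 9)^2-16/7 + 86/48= 426925/20328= 21.00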